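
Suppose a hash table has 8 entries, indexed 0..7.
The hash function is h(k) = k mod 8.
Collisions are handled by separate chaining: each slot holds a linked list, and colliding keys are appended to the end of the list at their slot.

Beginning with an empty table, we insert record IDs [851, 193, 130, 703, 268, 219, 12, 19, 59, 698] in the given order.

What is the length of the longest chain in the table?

4

Insert 851: h=3, bucket 3 empty -> new chain.
Insert 193: h=1, bucket 1 empty -> new chain.
Insert 130: h=2, bucket 2 empty -> new chain.
Insert 703: h=7, bucket 7 empty -> new chain.
Insert 268: h=4, bucket 4 empty -> new chain.
Insert 219: h=3, bucket 3 nonempty -> append to chain.
Insert 12: h=4, bucket 4 nonempty -> append to chain.
Insert 19: h=3, bucket 3 nonempty -> append to chain.
Insert 59: h=3, bucket 3 nonempty -> append to chain.
Insert 698: h=2, bucket 2 nonempty -> append to chain.
Final buckets:
0: .
1: 193
2: 130 -> 698
3: 851 -> 219 -> 19 -> 59
4: 268 -> 12
5: .
6: .
7: 703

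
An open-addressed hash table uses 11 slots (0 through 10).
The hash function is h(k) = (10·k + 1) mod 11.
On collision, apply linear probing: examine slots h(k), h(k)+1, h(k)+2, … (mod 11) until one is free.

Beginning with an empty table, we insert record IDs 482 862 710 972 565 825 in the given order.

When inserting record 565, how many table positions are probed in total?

3

482: h=3 -> slot 3
862: h=8 -> slot 8
710: h=6 -> slot 6
972: h=8, probe 8,9 -> slot 9
565: h=8, probe 8,9,10 -> slot 10
825: h=1 -> slot 1
Table: [_, 825, _, 482, _, _, 710, _, 862, 972, 565]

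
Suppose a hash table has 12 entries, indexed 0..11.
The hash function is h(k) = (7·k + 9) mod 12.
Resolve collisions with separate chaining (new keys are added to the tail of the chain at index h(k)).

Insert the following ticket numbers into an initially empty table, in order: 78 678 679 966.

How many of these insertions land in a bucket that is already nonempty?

2

Insert 78: h=3, bucket 3 empty → new chain.
Insert 678: h=3, bucket 3 nonempty → append to chain.
Insert 679: h=10, bucket 10 empty → new chain.
Insert 966: h=3, bucket 3 nonempty → append to chain.
Final buckets:
0: ∅
1: ∅
2: ∅
3: 78 -> 678 -> 966
4: ∅
5: ∅
6: ∅
7: ∅
8: ∅
9: ∅
10: 679
11: ∅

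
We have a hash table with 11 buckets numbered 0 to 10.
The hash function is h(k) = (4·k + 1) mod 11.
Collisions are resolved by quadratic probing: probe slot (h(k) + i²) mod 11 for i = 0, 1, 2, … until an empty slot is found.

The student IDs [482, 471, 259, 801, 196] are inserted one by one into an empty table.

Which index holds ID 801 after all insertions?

8

482 hashes to 4; slot 4 is free -> place at 4.
471 hashes to 4; 4 taken -> place at 5.
259 hashes to 3; slot 3 is free -> place at 3.
801 hashes to 4; 4,5 taken -> place at 8.
196 hashes to 4; 4,5,8 taken -> place at 2.
Table: [., ., 196, 259, 482, 471, ., ., 801, ., .]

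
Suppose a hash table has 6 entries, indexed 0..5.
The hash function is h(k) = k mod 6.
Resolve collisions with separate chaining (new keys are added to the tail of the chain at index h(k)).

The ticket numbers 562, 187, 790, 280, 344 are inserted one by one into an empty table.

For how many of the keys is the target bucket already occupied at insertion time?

2

562 → bucket 4
187 → bucket 1
790 → bucket 4 (collision)
280 → bucket 4 (collision)
344 → bucket 2
Final buckets:
0: _
1: 187
2: 344
3: _
4: 562 -> 790 -> 280
5: _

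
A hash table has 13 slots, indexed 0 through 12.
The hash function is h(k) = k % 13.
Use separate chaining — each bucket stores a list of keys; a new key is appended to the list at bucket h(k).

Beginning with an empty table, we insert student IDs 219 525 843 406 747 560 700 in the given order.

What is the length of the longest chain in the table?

3

219 → bucket 11
525 → bucket 5
843 → bucket 11 (collision)
406 → bucket 3
747 → bucket 6
560 → bucket 1
700 → bucket 11 (collision)
Final buckets:
0: ∅
1: 560
2: ∅
3: 406
4: ∅
5: 525
6: 747
7: ∅
8: ∅
9: ∅
10: ∅
11: 219 -> 843 -> 700
12: ∅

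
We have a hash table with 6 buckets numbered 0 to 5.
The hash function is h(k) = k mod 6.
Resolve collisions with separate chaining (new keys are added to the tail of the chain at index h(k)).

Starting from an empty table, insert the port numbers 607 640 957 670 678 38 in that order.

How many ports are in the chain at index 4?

2

Insert 607: h=1, bucket 1 empty → new chain.
Insert 640: h=4, bucket 4 empty → new chain.
Insert 957: h=3, bucket 3 empty → new chain.
Insert 670: h=4, bucket 4 nonempty → append to chain.
Insert 678: h=0, bucket 0 empty → new chain.
Insert 38: h=2, bucket 2 empty → new chain.
Final buckets:
0: 678
1: 607
2: 38
3: 957
4: 640 -> 670
5: .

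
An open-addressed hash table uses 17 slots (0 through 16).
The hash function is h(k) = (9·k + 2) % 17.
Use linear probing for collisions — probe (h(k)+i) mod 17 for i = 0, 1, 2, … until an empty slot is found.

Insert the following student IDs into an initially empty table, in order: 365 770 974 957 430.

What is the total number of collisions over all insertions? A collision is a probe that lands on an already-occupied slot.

365: h=6 => slot 6
770: h=13 => slot 13
974: h=13, probe 13,14 => slot 14
957: h=13, probe 13,14,15 => slot 15
430: h=13, probe 13,14,15,16 => slot 16
Table: [-, -, -, -, -, -, 365, -, -, -, -, -, -, 770, 974, 957, 430]

6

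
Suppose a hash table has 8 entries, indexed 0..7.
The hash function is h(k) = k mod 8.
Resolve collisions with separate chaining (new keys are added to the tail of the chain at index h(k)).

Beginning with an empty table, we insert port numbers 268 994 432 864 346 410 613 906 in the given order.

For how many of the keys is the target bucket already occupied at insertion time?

Insert 268: h=4, bucket 4 empty -> new chain.
Insert 994: h=2, bucket 2 empty -> new chain.
Insert 432: h=0, bucket 0 empty -> new chain.
Insert 864: h=0, bucket 0 nonempty -> append to chain.
Insert 346: h=2, bucket 2 nonempty -> append to chain.
Insert 410: h=2, bucket 2 nonempty -> append to chain.
Insert 613: h=5, bucket 5 empty -> new chain.
Insert 906: h=2, bucket 2 nonempty -> append to chain.
Final buckets:
0: 432 -> 864
1: -
2: 994 -> 346 -> 410 -> 906
3: -
4: 268
5: 613
6: -
7: -

4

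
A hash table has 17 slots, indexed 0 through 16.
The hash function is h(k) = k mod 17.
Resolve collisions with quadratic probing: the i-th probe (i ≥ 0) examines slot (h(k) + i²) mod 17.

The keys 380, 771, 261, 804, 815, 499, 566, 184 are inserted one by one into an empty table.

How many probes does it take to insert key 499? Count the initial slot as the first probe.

4

380 hashes to 6; slot 6 is free → place at 6.
771 hashes to 6; 6 taken → place at 7.
261 hashes to 6; 6,7 taken → place at 10.
804 hashes to 5; slot 5 is free → place at 5.
815 hashes to 16; slot 16 is free → place at 16.
499 hashes to 6; 6,7,10 taken → place at 15.
566 hashes to 5; 5,6 taken → place at 9.
184 hashes to 14; slot 14 is free → place at 14.
Table: [., ., ., ., ., 804, 380, 771, ., 566, 261, ., ., ., 184, 499, 815]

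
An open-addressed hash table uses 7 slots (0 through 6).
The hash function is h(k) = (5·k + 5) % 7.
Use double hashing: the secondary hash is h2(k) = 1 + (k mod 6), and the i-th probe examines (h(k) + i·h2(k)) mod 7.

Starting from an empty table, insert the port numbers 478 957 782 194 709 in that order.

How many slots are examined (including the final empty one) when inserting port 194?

478: h=1 -> slot 1
957: h=2 -> slot 2
782: h=2, h2=3, probe 2,5 -> slot 5
194: h=2, h2=3, probe 2,5,1,4 -> slot 4
709: h=1, h2=2, probe 1,3 -> slot 3
Table: [∅, 478, 957, 709, 194, 782, ∅]

4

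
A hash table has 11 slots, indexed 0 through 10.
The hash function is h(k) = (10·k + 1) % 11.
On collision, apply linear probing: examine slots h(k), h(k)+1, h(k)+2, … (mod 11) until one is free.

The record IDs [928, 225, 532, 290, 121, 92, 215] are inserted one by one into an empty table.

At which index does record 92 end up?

928: h=8 → slot 8
225: h=7 → slot 7
532: h=8, probe 8,9 → slot 9
290: h=8, probe 8,9,10 → slot 10
121: h=1 → slot 1
92: h=8, probe 8,9,10,0 → slot 0
215: h=6 → slot 6
Table: [92, 121, ∅, ∅, ∅, ∅, 215, 225, 928, 532, 290]

0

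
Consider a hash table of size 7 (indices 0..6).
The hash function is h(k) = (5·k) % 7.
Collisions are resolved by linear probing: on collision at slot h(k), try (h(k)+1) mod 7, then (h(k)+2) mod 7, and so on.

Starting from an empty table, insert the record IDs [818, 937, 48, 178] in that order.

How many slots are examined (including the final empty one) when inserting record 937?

2

Insert 818: h=2, slot 2 empty -> index 2.
Insert 937: h=2, slot 2 occupied -> index 3.
Insert 48: h=2, slots 2,3 occupied -> index 4.
Insert 178: h=1, slot 1 empty -> index 1.
Table: [-, 178, 818, 937, 48, -, -]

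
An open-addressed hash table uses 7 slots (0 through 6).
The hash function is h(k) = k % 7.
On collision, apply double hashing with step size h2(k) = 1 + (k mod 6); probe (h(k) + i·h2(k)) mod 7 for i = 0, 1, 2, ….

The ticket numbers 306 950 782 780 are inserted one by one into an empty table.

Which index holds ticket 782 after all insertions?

4

306: h=5 → slot 5
950: h=5, h2=3, probe 5,1 → slot 1
782: h=5, h2=3, probe 5,1,4 → slot 4
780: h=3 → slot 3
Table: [_, 950, _, 780, 782, 306, _]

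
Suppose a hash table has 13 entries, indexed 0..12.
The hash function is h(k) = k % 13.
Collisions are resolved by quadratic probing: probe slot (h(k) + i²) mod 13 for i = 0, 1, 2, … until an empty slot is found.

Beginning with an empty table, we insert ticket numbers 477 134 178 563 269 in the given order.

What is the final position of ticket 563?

Insert 477: h=9, slot 9 empty => index 9.
Insert 134: h=4, slot 4 empty => index 4.
Insert 178: h=9, slot 9 occupied => index 10.
Insert 563: h=4, slot 4 occupied => index 5.
Insert 269: h=9, slots 9,10 occupied => index 0.
Table: [269, ., ., ., 134, 563, ., ., ., 477, 178, ., .]

5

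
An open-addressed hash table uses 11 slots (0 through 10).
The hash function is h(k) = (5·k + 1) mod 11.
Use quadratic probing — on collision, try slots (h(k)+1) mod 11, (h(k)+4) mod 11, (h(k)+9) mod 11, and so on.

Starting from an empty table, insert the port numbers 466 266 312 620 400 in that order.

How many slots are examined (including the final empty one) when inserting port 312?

466: h=10 => slot 10
266: h=0 => slot 0
312: h=10, probe 10,0,3 => slot 3
620: h=10, probe 10,0,3,8 => slot 8
400: h=10, probe 10,0,3,8,4 => slot 4
Table: [266, —, —, 312, 400, —, —, —, 620, —, 466]

3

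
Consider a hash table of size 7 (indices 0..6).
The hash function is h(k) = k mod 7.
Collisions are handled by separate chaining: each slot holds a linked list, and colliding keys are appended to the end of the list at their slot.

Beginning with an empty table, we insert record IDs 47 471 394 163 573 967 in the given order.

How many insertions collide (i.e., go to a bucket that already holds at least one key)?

47 → bucket 5
471 → bucket 2
394 → bucket 2 (collision)
163 → bucket 2 (collision)
573 → bucket 6
967 → bucket 1
Final buckets:
0: —
1: 967
2: 471 -> 394 -> 163
3: —
4: —
5: 47
6: 573

2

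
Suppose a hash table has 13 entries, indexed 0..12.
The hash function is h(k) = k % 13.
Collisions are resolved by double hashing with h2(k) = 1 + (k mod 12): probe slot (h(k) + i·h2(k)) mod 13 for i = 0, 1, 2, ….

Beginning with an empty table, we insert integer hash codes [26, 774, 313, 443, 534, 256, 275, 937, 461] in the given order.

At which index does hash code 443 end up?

12

26 hashes to 0; slot 0 is free => place at 0.
774 hashes to 7; slot 7 is free => place at 7.
313 hashes to 1; slot 1 is free => place at 1.
443 hashes to 1, h2=12; 1,0 taken => place at 12.
534 hashes to 1, h2=7; 1 taken => place at 8.
256 hashes to 9; slot 9 is free => place at 9.
275 hashes to 2; slot 2 is free => place at 2.
937 hashes to 1, h2=2; 1 taken => place at 3.
461 hashes to 6; slot 6 is free => place at 6.
Table: [26, 313, 275, 937, —, —, 461, 774, 534, 256, —, —, 443]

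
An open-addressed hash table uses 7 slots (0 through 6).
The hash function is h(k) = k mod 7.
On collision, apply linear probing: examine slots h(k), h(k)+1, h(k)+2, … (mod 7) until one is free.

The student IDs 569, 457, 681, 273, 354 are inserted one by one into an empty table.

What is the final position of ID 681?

4

Insert 569: h=2, slot 2 empty -> index 2.
Insert 457: h=2, slot 2 occupied -> index 3.
Insert 681: h=2, slots 2,3 occupied -> index 4.
Insert 273: h=0, slot 0 empty -> index 0.
Insert 354: h=4, slot 4 occupied -> index 5.
Table: [273, _, 569, 457, 681, 354, _]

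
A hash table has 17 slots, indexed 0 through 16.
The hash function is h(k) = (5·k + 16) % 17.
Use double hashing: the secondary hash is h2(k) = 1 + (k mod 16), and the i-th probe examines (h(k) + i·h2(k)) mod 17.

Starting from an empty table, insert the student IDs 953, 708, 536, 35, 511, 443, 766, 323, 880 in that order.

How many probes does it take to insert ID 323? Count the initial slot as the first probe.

3

953: h=4 -> slot 4
708: h=3 -> slot 3
536: h=10 -> slot 10
35: h=4, h2=4, probe 4,8 -> slot 8
511: h=4, h2=16, probe 4,3,2 -> slot 2
443: h=4, h2=12, probe 4,16 -> slot 16
766: h=4, h2=15, probe 4,2,0 -> slot 0
323: h=16, h2=4, probe 16,3,7 -> slot 7
880: h=13 -> slot 13
Table: [766, ∅, 511, 708, 953, ∅, ∅, 323, 35, ∅, 536, ∅, ∅, 880, ∅, ∅, 443]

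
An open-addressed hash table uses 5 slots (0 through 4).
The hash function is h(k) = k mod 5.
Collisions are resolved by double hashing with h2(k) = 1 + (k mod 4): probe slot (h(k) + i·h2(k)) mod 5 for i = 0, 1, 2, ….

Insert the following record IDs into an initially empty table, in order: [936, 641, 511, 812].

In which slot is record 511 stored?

936 hashes to 1; slot 1 is free -> place at 1.
641 hashes to 1, h2=2; 1 taken -> place at 3.
511 hashes to 1, h2=4; 1 taken -> place at 0.
812 hashes to 2; slot 2 is free -> place at 2.
Table: [511, 936, 812, 641, _]

0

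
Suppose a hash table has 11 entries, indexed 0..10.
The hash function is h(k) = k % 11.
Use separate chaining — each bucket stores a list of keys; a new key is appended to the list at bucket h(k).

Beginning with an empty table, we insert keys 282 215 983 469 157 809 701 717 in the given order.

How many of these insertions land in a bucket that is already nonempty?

2

282 -> bucket 7
215 -> bucket 6
983 -> bucket 4
469 -> bucket 7 (collision)
157 -> bucket 3
809 -> bucket 6 (collision)
701 -> bucket 8
717 -> bucket 2
Final buckets:
0: -
1: -
2: 717
3: 157
4: 983
5: -
6: 215 -> 809
7: 282 -> 469
8: 701
9: -
10: -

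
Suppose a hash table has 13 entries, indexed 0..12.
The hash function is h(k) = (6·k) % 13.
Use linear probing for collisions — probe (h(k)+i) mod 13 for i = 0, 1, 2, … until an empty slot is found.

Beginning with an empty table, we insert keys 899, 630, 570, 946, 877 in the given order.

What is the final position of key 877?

11

Insert 899: h=12, slot 12 empty => index 12.
Insert 630: h=10, slot 10 empty => index 10.
Insert 570: h=1, slot 1 empty => index 1.
Insert 946: h=8, slot 8 empty => index 8.
Insert 877: h=10, slot 10 occupied => index 11.
Table: [-, 570, -, -, -, -, -, -, 946, -, 630, 877, 899]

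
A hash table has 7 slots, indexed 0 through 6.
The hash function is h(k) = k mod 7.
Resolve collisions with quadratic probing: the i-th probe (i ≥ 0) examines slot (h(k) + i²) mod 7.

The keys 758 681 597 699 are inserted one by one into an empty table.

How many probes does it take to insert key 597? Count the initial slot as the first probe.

758 hashes to 2; slot 2 is free => place at 2.
681 hashes to 2; 2 taken => place at 3.
597 hashes to 2; 2,3 taken => place at 6.
699 hashes to 6; 6 taken => place at 0.
Table: [699, -, 758, 681, -, -, 597]

3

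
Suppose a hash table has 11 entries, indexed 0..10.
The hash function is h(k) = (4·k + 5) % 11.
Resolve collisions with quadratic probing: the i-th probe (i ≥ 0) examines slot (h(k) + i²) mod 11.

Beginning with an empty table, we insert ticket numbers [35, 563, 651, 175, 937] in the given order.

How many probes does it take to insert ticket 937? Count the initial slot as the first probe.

4

35: h=2 -> slot 2
563: h=2, probe 2,3 -> slot 3
651: h=2, probe 2,3,6 -> slot 6
175: h=1 -> slot 1
937: h=2, probe 2,3,6,0 -> slot 0
Table: [937, 175, 35, 563, _, _, 651, _, _, _, _]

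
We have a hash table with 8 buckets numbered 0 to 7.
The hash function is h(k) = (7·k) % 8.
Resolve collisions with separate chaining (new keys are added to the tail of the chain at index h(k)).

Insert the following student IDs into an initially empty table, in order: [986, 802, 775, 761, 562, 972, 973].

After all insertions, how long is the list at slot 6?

Insert 986: h=6, bucket 6 empty -> new chain.
Insert 802: h=6, bucket 6 nonempty -> append to chain.
Insert 775: h=1, bucket 1 empty -> new chain.
Insert 761: h=7, bucket 7 empty -> new chain.
Insert 562: h=6, bucket 6 nonempty -> append to chain.
Insert 972: h=4, bucket 4 empty -> new chain.
Insert 973: h=3, bucket 3 empty -> new chain.
Final buckets:
0: .
1: 775
2: .
3: 973
4: 972
5: .
6: 986 -> 802 -> 562
7: 761

3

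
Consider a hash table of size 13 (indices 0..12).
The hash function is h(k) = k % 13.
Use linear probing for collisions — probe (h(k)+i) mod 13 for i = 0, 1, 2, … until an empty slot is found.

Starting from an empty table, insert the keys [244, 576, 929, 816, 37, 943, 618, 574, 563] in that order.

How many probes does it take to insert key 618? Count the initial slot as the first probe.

2

Insert 244: h=10, slot 10 empty -> index 10.
Insert 576: h=4, slot 4 empty -> index 4.
Insert 929: h=6, slot 6 empty -> index 6.
Insert 816: h=10, slot 10 occupied -> index 11.
Insert 37: h=11, slot 11 occupied -> index 12.
Insert 943: h=7, slot 7 empty -> index 7.
Insert 618: h=7, slot 7 occupied -> index 8.
Insert 574: h=2, slot 2 empty -> index 2.
Insert 563: h=4, slot 4 occupied -> index 5.
Table: [∅, ∅, 574, ∅, 576, 563, 929, 943, 618, ∅, 244, 816, 37]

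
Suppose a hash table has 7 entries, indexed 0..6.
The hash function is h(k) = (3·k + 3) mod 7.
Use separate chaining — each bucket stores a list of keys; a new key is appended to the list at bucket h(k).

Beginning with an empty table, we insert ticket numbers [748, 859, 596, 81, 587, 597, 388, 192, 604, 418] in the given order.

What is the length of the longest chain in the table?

748 -> bucket 0
859 -> bucket 4
596 -> bucket 6
81 -> bucket 1
587 -> bucket 0 (collision)
597 -> bucket 2
388 -> bucket 5
192 -> bucket 5 (collision)
604 -> bucket 2 (collision)
418 -> bucket 4 (collision)
Final buckets:
0: 748 -> 587
1: 81
2: 597 -> 604
3: _
4: 859 -> 418
5: 388 -> 192
6: 596

2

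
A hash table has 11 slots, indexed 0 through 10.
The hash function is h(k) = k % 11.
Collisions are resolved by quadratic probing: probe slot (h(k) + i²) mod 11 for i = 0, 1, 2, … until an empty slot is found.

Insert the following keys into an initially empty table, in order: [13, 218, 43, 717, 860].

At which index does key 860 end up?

Insert 13: h=2, slot 2 empty -> index 2.
Insert 218: h=9, slot 9 empty -> index 9.
Insert 43: h=10, slot 10 empty -> index 10.
Insert 717: h=2, slot 2 occupied -> index 3.
Insert 860: h=2, slots 2,3 occupied -> index 6.
Table: [-, -, 13, 717, -, -, 860, -, -, 218, 43]

6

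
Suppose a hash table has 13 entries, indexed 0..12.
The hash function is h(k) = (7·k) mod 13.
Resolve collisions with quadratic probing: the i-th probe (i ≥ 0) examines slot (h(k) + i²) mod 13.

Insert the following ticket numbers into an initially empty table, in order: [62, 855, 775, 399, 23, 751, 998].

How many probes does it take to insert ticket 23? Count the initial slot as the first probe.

Insert 62: h=5, slot 5 empty -> index 5.
Insert 855: h=5, slot 5 occupied -> index 6.
Insert 775: h=4, slot 4 empty -> index 4.
Insert 399: h=11, slot 11 empty -> index 11.
Insert 23: h=5, slots 5,6 occupied -> index 9.
Insert 751: h=5, slots 5,6,9 occupied -> index 1.
Insert 998: h=5, slots 5,6,9,1 occupied -> index 8.
Table: [-, 751, -, -, 775, 62, 855, -, 998, 23, -, 399, -]

3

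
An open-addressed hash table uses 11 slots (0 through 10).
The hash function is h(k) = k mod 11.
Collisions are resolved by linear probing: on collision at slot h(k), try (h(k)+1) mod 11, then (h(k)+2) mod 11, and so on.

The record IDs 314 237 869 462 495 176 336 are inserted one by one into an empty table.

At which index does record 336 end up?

8

314: h=6 -> slot 6
237: h=6, probe 6,7 -> slot 7
869: h=0 -> slot 0
462: h=0, probe 0,1 -> slot 1
495: h=0, probe 0,1,2 -> slot 2
176: h=0, probe 0,1,2,3 -> slot 3
336: h=6, probe 6,7,8 -> slot 8
Table: [869, 462, 495, 176, —, —, 314, 237, 336, —, —]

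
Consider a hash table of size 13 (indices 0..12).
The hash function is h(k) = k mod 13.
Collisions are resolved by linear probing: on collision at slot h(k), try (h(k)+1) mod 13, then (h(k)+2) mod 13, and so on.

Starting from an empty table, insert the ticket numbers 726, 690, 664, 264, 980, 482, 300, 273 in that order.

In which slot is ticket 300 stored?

6

Insert 726: h=11, slot 11 empty -> index 11.
Insert 690: h=1, slot 1 empty -> index 1.
Insert 664: h=1, slot 1 occupied -> index 2.
Insert 264: h=4, slot 4 empty -> index 4.
Insert 980: h=5, slot 5 empty -> index 5.
Insert 482: h=1, slots 1,2 occupied -> index 3.
Insert 300: h=1, slots 1,2,3,4,5 occupied -> index 6.
Insert 273: h=0, slot 0 empty -> index 0.
Table: [273, 690, 664, 482, 264, 980, 300, ., ., ., ., 726, .]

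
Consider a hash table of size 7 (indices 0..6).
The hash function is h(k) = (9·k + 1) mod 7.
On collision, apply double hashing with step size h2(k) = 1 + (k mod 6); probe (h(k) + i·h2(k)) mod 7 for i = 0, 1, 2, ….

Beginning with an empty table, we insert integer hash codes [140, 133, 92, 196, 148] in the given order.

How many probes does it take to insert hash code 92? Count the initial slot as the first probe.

2

Insert 140: h=1, slot 1 empty -> index 1.
Insert 133: h=1, h2=2, slot 1 occupied -> index 3.
Insert 92: h=3, h2=3, slot 3 occupied -> index 6.
Insert 196: h=1, h2=5, slots 1,6 occupied -> index 4.
Insert 148: h=3, h2=5, slots 3,1,6,4 occupied -> index 2.
Table: [_, 140, 148, 133, 196, _, 92]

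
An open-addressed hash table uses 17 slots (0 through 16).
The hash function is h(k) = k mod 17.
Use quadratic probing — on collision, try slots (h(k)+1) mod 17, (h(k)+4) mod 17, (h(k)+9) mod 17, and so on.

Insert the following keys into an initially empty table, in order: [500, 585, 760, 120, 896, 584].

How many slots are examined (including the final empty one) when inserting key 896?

Insert 500: h=7, slot 7 empty → index 7.
Insert 585: h=7, slot 7 occupied → index 8.
Insert 760: h=12, slot 12 empty → index 12.
Insert 120: h=1, slot 1 empty → index 1.
Insert 896: h=12, slot 12 occupied → index 13.
Insert 584: h=6, slot 6 empty → index 6.
Table: [-, 120, -, -, -, -, 584, 500, 585, -, -, -, 760, 896, -, -, -]

2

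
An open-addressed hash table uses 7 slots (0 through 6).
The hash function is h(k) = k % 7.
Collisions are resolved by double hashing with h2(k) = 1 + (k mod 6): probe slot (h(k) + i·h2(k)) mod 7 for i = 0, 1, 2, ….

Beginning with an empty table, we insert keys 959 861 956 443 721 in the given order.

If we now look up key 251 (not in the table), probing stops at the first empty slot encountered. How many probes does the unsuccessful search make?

2

959 hashes to 0; slot 0 is free -> place at 0.
861 hashes to 0, h2=4; 0 taken -> place at 4.
956 hashes to 4, h2=3; 4,0 taken -> place at 3.
443 hashes to 2; slot 2 is free -> place at 2.
721 hashes to 0, h2=2; 0,2,4 taken -> place at 6.
Table: [959, ∅, 443, 956, 861, ∅, 721]
Lookup 251: h=6, h2=6, probe 6,5 → slot 5 empty, not found.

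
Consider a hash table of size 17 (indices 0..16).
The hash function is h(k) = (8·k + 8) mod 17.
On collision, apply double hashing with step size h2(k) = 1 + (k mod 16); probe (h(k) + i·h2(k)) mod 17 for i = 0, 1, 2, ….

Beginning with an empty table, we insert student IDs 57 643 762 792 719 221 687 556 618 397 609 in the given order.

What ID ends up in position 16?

57: h=5 -> slot 5
643: h=1 -> slot 1
762: h=1, h2=11, probe 1,12 -> slot 12
792: h=3 -> slot 3
719: h=14 -> slot 14
221: h=8 -> slot 8
687: h=13 -> slot 13
556: h=2 -> slot 2
618: h=5, h2=11, probe 5,16 -> slot 16
397: h=5, h2=14, probe 5,2,16,13,10 -> slot 10
609: h=1, h2=2, probe 1,3,5,7 -> slot 7
Table: [-, 643, 556, 792, -, 57, -, 609, 221, -, 397, -, 762, 687, 719, -, 618]

618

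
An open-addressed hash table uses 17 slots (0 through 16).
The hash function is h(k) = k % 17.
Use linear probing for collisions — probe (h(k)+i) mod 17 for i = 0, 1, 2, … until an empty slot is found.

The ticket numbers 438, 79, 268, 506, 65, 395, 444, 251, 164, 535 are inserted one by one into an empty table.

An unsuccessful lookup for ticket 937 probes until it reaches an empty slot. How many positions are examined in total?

Insert 438: h=13, slot 13 empty -> index 13.
Insert 79: h=11, slot 11 empty -> index 11.
Insert 268: h=13, slot 13 occupied -> index 14.
Insert 506: h=13, slots 13,14 occupied -> index 15.
Insert 65: h=14, slots 14,15 occupied -> index 16.
Insert 395: h=4, slot 4 empty -> index 4.
Insert 444: h=2, slot 2 empty -> index 2.
Insert 251: h=13, slots 13,14,15,16 occupied -> index 0.
Insert 164: h=11, slot 11 occupied -> index 12.
Insert 535: h=8, slot 8 empty -> index 8.
Table: [251, -, 444, -, 395, -, -, -, 535, -, -, 79, 164, 438, 268, 506, 65]
Lookup 937: h=2, probe 2,3 → slot 3 empty, not found.

2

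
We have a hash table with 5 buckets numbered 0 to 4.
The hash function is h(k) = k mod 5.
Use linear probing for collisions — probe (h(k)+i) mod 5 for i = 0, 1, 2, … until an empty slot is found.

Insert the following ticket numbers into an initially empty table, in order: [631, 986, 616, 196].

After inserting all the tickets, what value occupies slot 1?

631

Insert 631: h=1, slot 1 empty => index 1.
Insert 986: h=1, slot 1 occupied => index 2.
Insert 616: h=1, slots 1,2 occupied => index 3.
Insert 196: h=1, slots 1,2,3 occupied => index 4.
Table: [∅, 631, 986, 616, 196]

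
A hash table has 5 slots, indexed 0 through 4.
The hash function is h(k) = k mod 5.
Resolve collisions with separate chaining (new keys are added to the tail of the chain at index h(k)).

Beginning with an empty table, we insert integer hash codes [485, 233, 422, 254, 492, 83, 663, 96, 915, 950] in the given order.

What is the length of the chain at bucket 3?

Insert 485: h=0, bucket 0 empty → new chain.
Insert 233: h=3, bucket 3 empty → new chain.
Insert 422: h=2, bucket 2 empty → new chain.
Insert 254: h=4, bucket 4 empty → new chain.
Insert 492: h=2, bucket 2 nonempty → append to chain.
Insert 83: h=3, bucket 3 nonempty → append to chain.
Insert 663: h=3, bucket 3 nonempty → append to chain.
Insert 96: h=1, bucket 1 empty → new chain.
Insert 915: h=0, bucket 0 nonempty → append to chain.
Insert 950: h=0, bucket 0 nonempty → append to chain.
Final buckets:
0: 485 -> 915 -> 950
1: 96
2: 422 -> 492
3: 233 -> 83 -> 663
4: 254

3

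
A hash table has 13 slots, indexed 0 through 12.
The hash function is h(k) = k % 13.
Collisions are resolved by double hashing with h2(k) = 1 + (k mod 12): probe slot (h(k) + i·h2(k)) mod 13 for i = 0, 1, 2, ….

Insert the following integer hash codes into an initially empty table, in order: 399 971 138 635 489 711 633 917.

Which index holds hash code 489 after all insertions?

399 hashes to 9; slot 9 is free → place at 9.
971 hashes to 9, h2=12; 9 taken → place at 8.
138 hashes to 8, h2=7; 8 taken → place at 2.
635 hashes to 11; slot 11 is free → place at 11.
489 hashes to 8, h2=10; 8 taken → place at 5.
711 hashes to 9, h2=4; 9 taken → place at 0.
633 hashes to 9, h2=10; 9 taken → place at 6.
917 hashes to 7; slot 7 is free → place at 7.
Table: [711, ∅, 138, ∅, ∅, 489, 633, 917, 971, 399, ∅, 635, ∅]

5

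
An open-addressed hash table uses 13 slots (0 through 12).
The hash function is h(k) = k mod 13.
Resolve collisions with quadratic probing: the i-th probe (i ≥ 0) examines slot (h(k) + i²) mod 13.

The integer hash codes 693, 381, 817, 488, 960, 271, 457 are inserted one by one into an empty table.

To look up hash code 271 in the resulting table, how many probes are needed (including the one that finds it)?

3

Insert 693: h=4, slot 4 empty → index 4.
Insert 381: h=4, slot 4 occupied → index 5.
Insert 817: h=11, slot 11 empty → index 11.
Insert 488: h=7, slot 7 empty → index 7.
Insert 960: h=11, slot 11 occupied → index 12.
Insert 271: h=11, slots 11,12 occupied → index 2.
Insert 457: h=2, slot 2 occupied → index 3.
Table: [-, -, 271, 457, 693, 381, -, 488, -, -, -, 817, 960]
Lookup 271: h=11, probe 11,12,2 → found at 2.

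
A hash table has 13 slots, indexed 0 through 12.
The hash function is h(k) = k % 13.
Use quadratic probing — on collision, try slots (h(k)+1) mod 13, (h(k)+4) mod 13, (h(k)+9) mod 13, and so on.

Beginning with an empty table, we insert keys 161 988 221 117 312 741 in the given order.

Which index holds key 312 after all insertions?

9

161 hashes to 5; slot 5 is free → place at 5.
988 hashes to 0; slot 0 is free → place at 0.
221 hashes to 0; 0 taken → place at 1.
117 hashes to 0; 0,1 taken → place at 4.
312 hashes to 0; 0,1,4 taken → place at 9.
741 hashes to 0; 0,1,4,9 taken → place at 3.
Table: [988, 221, ., 741, 117, 161, ., ., ., 312, ., ., .]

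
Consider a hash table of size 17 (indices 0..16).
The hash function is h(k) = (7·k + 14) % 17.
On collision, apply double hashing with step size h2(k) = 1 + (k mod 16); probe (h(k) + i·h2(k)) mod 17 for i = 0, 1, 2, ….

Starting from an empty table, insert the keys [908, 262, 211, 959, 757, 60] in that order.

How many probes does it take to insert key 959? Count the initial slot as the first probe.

908: h=12 -> slot 12
262: h=12, h2=7, probe 12,2 -> slot 2
211: h=12, h2=4, probe 12,16 -> slot 16
959: h=12, h2=16, probe 12,11 -> slot 11
757: h=9 -> slot 9
60: h=9, h2=13, probe 9,5 -> slot 5
Table: [_, _, 262, _, _, 60, _, _, _, 757, _, 959, 908, _, _, _, 211]

2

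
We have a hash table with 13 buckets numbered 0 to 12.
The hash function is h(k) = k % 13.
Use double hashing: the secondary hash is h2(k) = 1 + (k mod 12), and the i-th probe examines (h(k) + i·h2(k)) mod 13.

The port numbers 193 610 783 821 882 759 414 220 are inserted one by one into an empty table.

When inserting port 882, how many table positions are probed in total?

193 hashes to 11; slot 11 is free => place at 11.
610 hashes to 12; slot 12 is free => place at 12.
783 hashes to 3; slot 3 is free => place at 3.
821 hashes to 2; slot 2 is free => place at 2.
882 hashes to 11, h2=7; 11 taken => place at 5.
759 hashes to 5, h2=4; 5 taken => place at 9.
414 hashes to 11, h2=7; 11,5,12 taken => place at 6.
220 hashes to 12, h2=5; 12 taken => place at 4.
Table: [_, _, 821, 783, 220, 882, 414, _, _, 759, _, 193, 610]

2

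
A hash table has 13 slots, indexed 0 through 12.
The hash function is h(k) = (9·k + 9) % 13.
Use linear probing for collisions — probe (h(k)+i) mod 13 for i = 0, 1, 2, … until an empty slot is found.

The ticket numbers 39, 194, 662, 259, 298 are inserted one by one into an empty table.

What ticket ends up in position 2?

259

Insert 39: h=9, slot 9 empty → index 9.
Insert 194: h=0, slot 0 empty → index 0.
Insert 662: h=0, slot 0 occupied → index 1.
Insert 259: h=0, slots 0,1 occupied → index 2.
Insert 298: h=0, slots 0,1,2 occupied → index 3.
Table: [194, 662, 259, 298, -, -, -, -, -, 39, -, -, -]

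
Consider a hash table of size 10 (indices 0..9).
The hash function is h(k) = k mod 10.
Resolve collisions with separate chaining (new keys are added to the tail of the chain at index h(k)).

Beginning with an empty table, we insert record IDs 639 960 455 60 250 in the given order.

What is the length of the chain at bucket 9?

1

Insert 639: h=9, bucket 9 empty -> new chain.
Insert 960: h=0, bucket 0 empty -> new chain.
Insert 455: h=5, bucket 5 empty -> new chain.
Insert 60: h=0, bucket 0 nonempty -> append to chain.
Insert 250: h=0, bucket 0 nonempty -> append to chain.
Final buckets:
0: 960 -> 60 -> 250
1: ∅
2: ∅
3: ∅
4: ∅
5: 455
6: ∅
7: ∅
8: ∅
9: 639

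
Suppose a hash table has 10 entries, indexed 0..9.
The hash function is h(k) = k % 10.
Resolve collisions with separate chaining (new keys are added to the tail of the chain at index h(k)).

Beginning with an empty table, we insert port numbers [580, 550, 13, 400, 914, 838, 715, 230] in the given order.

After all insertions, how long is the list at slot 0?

Insert 580: h=0, bucket 0 empty → new chain.
Insert 550: h=0, bucket 0 nonempty → append to chain.
Insert 13: h=3, bucket 3 empty → new chain.
Insert 400: h=0, bucket 0 nonempty → append to chain.
Insert 914: h=4, bucket 4 empty → new chain.
Insert 838: h=8, bucket 8 empty → new chain.
Insert 715: h=5, bucket 5 empty → new chain.
Insert 230: h=0, bucket 0 nonempty → append to chain.
Final buckets:
0: 580 -> 550 -> 400 -> 230
1: _
2: _
3: 13
4: 914
5: 715
6: _
7: _
8: 838
9: _

4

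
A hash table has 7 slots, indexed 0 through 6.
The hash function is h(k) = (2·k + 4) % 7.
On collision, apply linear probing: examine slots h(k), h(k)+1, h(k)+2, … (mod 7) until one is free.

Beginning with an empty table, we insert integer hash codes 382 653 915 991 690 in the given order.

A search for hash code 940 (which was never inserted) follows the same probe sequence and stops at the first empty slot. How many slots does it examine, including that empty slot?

Insert 382: h=5, slot 5 empty -> index 5.
Insert 653: h=1, slot 1 empty -> index 1.
Insert 915: h=0, slot 0 empty -> index 0.
Insert 991: h=5, slot 5 occupied -> index 6.
Insert 690: h=5, slots 5,6,0,1 occupied -> index 2.
Table: [915, 653, 690, ., ., 382, 991]
Lookup 940: h=1, probe 1,2,3 → slot 3 empty, not found.

3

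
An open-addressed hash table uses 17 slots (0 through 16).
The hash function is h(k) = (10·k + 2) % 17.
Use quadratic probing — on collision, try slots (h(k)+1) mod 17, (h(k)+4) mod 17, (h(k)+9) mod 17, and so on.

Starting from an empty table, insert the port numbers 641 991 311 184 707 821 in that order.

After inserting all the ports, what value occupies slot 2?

311

641: h=3 → slot 3
991: h=1 → slot 1
311: h=1, probe 1,2 → slot 2
184: h=6 → slot 6
707: h=0 → slot 0
821: h=1, probe 1,2,5 → slot 5
Table: [707, 991, 311, 641, —, 821, 184, —, —, —, —, —, —, —, —, —, —]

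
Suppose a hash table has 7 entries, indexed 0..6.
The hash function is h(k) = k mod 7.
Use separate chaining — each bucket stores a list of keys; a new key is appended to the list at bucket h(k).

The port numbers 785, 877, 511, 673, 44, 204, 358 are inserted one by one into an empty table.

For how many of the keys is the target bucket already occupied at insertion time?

Insert 785: h=1, bucket 1 empty → new chain.
Insert 877: h=2, bucket 2 empty → new chain.
Insert 511: h=0, bucket 0 empty → new chain.
Insert 673: h=1, bucket 1 nonempty → append to chain.
Insert 44: h=2, bucket 2 nonempty → append to chain.
Insert 204: h=1, bucket 1 nonempty → append to chain.
Insert 358: h=1, bucket 1 nonempty → append to chain.
Final buckets:
0: 511
1: 785 -> 673 -> 204 -> 358
2: 877 -> 44
3: -
4: -
5: -
6: -

4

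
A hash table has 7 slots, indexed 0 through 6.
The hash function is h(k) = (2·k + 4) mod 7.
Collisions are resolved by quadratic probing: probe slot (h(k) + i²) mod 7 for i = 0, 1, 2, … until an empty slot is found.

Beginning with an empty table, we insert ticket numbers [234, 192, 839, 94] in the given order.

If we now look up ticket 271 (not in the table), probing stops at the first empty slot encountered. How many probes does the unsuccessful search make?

234: h=3 => slot 3
192: h=3, probe 3,4 => slot 4
839: h=2 => slot 2
94: h=3, probe 3,4,0 => slot 0
Table: [94, ., 839, 234, 192, ., .]
Lookup 271: h=0, probe 0,1 → slot 1 empty, not found.

2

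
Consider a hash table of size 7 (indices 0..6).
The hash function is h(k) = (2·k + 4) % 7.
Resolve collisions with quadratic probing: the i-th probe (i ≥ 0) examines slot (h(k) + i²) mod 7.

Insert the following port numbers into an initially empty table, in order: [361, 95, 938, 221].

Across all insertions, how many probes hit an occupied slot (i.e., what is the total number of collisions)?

3

Insert 361: h=5, slot 5 empty => index 5.
Insert 95: h=5, slot 5 occupied => index 6.
Insert 938: h=4, slot 4 empty => index 4.
Insert 221: h=5, slots 5,6 occupied => index 2.
Table: [—, —, 221, —, 938, 361, 95]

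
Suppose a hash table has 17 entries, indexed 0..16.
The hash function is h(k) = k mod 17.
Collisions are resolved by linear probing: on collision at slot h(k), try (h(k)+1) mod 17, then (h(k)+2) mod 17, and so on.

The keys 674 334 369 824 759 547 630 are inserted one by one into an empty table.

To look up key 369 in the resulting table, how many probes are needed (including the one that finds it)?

674: h=11 -> slot 11
334: h=11, probe 11,12 -> slot 12
369: h=12, probe 12,13 -> slot 13
824: h=8 -> slot 8
759: h=11, probe 11,12,13,14 -> slot 14
547: h=3 -> slot 3
630: h=1 -> slot 1
Table: [-, 630, -, 547, -, -, -, -, 824, -, -, 674, 334, 369, 759, -, -]
Lookup 369: h=12, probe 12,13 → found at 13.

2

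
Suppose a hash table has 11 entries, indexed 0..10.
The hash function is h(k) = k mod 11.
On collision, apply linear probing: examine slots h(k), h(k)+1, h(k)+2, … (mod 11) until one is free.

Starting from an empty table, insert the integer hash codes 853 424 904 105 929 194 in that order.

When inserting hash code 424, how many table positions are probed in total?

2

Insert 853: h=6, slot 6 empty -> index 6.
Insert 424: h=6, slot 6 occupied -> index 7.
Insert 904: h=2, slot 2 empty -> index 2.
Insert 105: h=6, slots 6,7 occupied -> index 8.
Insert 929: h=5, slot 5 empty -> index 5.
Insert 194: h=7, slots 7,8 occupied -> index 9.
Table: [., ., 904, ., ., 929, 853, 424, 105, 194, .]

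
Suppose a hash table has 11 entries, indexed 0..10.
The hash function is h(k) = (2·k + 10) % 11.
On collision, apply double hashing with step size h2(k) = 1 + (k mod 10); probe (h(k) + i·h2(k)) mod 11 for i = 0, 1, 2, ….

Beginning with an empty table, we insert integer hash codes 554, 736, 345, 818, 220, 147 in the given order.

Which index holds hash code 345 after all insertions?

2

Insert 554: h=7, slot 7 empty -> index 7.
Insert 736: h=8, slot 8 empty -> index 8.
Insert 345: h=7, h2=6, slot 7 occupied -> index 2.
Insert 818: h=7, h2=9, slot 7 occupied -> index 5.
Insert 220: h=10, slot 10 empty -> index 10.
Insert 147: h=7, h2=8, slot 7 occupied -> index 4.
Table: [∅, ∅, 345, ∅, 147, 818, ∅, 554, 736, ∅, 220]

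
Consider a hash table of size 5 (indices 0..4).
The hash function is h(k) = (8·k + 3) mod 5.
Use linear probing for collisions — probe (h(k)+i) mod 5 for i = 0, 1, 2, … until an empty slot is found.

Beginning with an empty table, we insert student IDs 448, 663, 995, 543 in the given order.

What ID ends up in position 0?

543

448: h=2 -> slot 2
663: h=2, probe 2,3 -> slot 3
995: h=3, probe 3,4 -> slot 4
543: h=2, probe 2,3,4,0 -> slot 0
Table: [543, _, 448, 663, 995]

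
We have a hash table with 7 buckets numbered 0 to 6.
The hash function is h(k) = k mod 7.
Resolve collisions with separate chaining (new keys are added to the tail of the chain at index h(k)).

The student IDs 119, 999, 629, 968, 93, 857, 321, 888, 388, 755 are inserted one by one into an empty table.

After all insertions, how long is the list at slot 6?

4

Insert 119: h=0, bucket 0 empty -> new chain.
Insert 999: h=5, bucket 5 empty -> new chain.
Insert 629: h=6, bucket 6 empty -> new chain.
Insert 968: h=2, bucket 2 empty -> new chain.
Insert 93: h=2, bucket 2 nonempty -> append to chain.
Insert 857: h=3, bucket 3 empty -> new chain.
Insert 321: h=6, bucket 6 nonempty -> append to chain.
Insert 888: h=6, bucket 6 nonempty -> append to chain.
Insert 388: h=3, bucket 3 nonempty -> append to chain.
Insert 755: h=6, bucket 6 nonempty -> append to chain.
Final buckets:
0: 119
1: _
2: 968 -> 93
3: 857 -> 388
4: _
5: 999
6: 629 -> 321 -> 888 -> 755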